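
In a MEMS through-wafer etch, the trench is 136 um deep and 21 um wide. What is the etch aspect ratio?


Step 1: AR = depth / width
Step 2: AR = 136 / 21
AR = 6.5


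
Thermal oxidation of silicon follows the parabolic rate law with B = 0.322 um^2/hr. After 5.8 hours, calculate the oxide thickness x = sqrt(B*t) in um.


Step 1: Compute B*t = 0.322 * 5.8 = 1.8676
Step 2: x = sqrt(1.8676)
x = 1.367 um


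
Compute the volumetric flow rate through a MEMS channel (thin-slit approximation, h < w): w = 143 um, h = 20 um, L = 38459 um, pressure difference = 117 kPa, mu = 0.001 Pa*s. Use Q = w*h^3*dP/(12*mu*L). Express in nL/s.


Step 1: Convert all dimensions to SI (meters).
w = 143e-6 m, h = 20e-6 m, L = 38459e-6 m, dP = 117e3 Pa
Step 2: Q = w * h^3 * dP / (12 * mu * L)
Q = 143e-6 * (20e-6)^3 * 117e3 / (12 * 0.001 * 38459e-6) = 2.9002314e-10 m^3/s
Step 3: Convert Q from m^3/s to nL/s (1 m^3 = 1e12 nL, so multiply by 1e12).
Q = 290.023 nL/s


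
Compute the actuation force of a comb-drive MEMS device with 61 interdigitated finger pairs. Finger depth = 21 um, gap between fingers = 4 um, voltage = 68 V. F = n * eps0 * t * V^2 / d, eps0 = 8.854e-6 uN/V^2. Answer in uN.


Step 1: Parameters: n=61, eps0=8.854e-6 uN/V^2, t=21 um, V=68 V, d=4 um
Step 2: V^2 = 4624
Step 3: F = 61 * 8.854e-6 * 21 * 4624 / 4
F = 13.111 uN


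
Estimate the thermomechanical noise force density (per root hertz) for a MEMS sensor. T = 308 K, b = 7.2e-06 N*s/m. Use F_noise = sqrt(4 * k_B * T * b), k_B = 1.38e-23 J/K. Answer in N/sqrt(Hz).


Step 1: Compute 4 * k_B * T * b
= 4 * 1.38e-23 * 308 * 7.2e-06
= 1.2241e-25 N^2/Hz
Step 2: F_noise = sqrt(1.2241e-25)
F_noise = 3.50e-13 N/sqrt(Hz)


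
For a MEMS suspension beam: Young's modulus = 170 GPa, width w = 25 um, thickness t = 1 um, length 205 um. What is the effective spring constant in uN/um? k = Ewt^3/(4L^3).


Step 1: Convert E to consistent units (1 GPa = 1000 uN/um^2).
E = 170 GPa = 170000 uN/um^2
Step 2: Compute t^3 = 1^3 = 1
Step 3: Compute L^3 = 205^3 = 8615125
Step 4: k = 170000 * 25 * 1 / (4 * 8615125)
k = 0.1233 uN/um


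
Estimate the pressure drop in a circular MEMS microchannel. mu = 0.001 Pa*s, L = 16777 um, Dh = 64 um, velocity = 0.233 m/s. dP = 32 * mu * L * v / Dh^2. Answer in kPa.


Step 1: Convert to SI: L = 16777e-6 m, Dh = 64e-6 m
Step 2: dP = 32 * 0.001 * 16777e-6 * 0.233 / (64e-6)^2
Step 3: dP = 30539.38 Pa
Step 4: Convert to kPa: dP = 30.54 kPa


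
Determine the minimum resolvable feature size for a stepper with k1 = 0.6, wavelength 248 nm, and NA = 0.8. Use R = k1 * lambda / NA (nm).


Step 1: Identify values: k1 = 0.6, lambda = 248 nm, NA = 0.8
Step 2: R = k1 * lambda / NA
R = 0.6 * 248 / 0.8
R = 186.0 nm


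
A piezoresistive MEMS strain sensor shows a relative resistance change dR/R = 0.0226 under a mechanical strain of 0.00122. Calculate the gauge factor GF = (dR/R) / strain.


Step 1: Identify values.
dR/R = 0.0226, strain = 0.00122
Step 2: GF = (dR/R) / strain = 0.0226 / 0.00122
GF = 18.5


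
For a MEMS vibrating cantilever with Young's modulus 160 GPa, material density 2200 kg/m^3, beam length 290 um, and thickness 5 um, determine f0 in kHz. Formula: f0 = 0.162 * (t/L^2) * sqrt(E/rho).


Step 1: Convert units to SI.
t_SI = 5e-6 m, L_SI = 290e-6 m
Step 2: Calculate sqrt(E/rho).
sqrt(160e9 / 2200) = 8528.03 m/s
Step 3: Compute f0.
f0 = 0.162 * 5e-6 / (290e-6)^2 * 8528.03 = 82136.8 Hz = 82.14 kHz


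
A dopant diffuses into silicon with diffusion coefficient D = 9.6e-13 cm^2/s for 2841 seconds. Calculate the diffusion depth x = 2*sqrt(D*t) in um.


Step 1: Compute D*t = 9.6e-13 * 2841 = 2.72736e-09 cm^2
Step 2: sqrt(D*t) = 5.22241e-05 cm
Step 3: x = 2 * 5.22241e-05 cm = 1.044482e-04 cm
Step 4: Convert to um (1 cm = 1e4 um): x = 1.044 um


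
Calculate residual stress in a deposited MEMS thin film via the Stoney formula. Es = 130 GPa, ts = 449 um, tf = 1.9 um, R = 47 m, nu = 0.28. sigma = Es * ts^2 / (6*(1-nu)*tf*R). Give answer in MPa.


Step 1: Compute numerator: Es * ts^2 = 130 * 449^2 = 26208130 (GPa*um^2)
Step 2: Compute denominator (R in um): 6*(1-nu)*tf*R = 6*0.72*1.9*47e6 = 385776000.0 (um^2)
Step 3: sigma (GPa) = 26208130 / 385776000.0 = 6.7936e-02 GPa
Step 4: Convert to MPa (x1000): sigma = 67.9 MPa


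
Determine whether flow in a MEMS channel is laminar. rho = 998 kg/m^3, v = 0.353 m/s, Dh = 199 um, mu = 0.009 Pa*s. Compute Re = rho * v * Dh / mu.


Step 1: Convert Dh to meters: Dh = 199e-6 m
Step 2: Re = rho * v * Dh / mu
Re = 998 * 0.353 * 199e-6 / 0.009
Re = 7.79
Since Re = 7.79 is below ~2300, the flow is laminar.


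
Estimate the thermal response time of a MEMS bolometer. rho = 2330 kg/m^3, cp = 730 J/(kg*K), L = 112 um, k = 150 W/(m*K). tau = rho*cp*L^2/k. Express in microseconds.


Step 1: Convert L to m: L = 112e-6 m
Step 2: L^2 = (112e-6)^2 = 1.2544e-08 m^2
Step 3: tau = 2330 * 730 * 1.2544e-08 / 150 = 1.422406e-04 s
Step 4: Convert to microseconds (multiply by 1e6).
tau = 142.241 us


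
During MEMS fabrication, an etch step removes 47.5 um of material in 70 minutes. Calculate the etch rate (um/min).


Step 1: Etch rate = depth / time
Step 2: rate = 47.5 / 70
rate = 0.679 um/min


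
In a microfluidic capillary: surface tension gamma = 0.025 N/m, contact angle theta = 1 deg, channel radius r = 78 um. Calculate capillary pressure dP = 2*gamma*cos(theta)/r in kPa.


Step 1: cos(1 deg) = 0.9998
Step 2: Convert r to m: r = 78e-6 m
Step 3: dP = 2 * 0.025 * 0.9998 / 78e-6 = 640.9 Pa
Step 4: Convert Pa to kPa (divide by 1000).
dP = 0.64 kPa


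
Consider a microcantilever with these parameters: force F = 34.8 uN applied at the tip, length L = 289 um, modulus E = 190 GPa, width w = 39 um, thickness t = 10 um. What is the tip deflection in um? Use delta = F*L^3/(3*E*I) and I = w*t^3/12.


Step 1: Calculate the second moment of area.
I = w * t^3 / 12 = 39 * 10^3 / 12 = 3250.0 um^4
Step 2: Convert E to consistent units (1 GPa = 1000 uN/um^2).
E = 190 GPa = 190000 uN/um^2
Step 3: Calculate tip deflection.
delta = F * L^3 / (3 * E * I)
delta = 34.8 * 289^3 / (3 * 190000 * 3250.0)
delta = 0.4534 um


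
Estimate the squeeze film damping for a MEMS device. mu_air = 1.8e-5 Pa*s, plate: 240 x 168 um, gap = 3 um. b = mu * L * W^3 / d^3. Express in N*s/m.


Step 1: Convert to SI.
L = 240e-6 m, W = 168e-6 m, d = 3e-6 m
Step 2: W^3 = (168e-6)^3 = 4.74e-12 m^3
Step 3: d^3 = (3e-6)^3 = 2.70e-17 m^3
Step 4: b = 1.8e-5 * 240e-6 * 4.74e-12 / 2.70e-17
b = 7.59e-04 N*s/m


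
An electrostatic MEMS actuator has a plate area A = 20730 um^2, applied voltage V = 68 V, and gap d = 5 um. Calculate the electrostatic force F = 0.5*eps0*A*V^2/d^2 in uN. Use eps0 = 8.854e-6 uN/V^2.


Step 1: Identify parameters.
eps0 = 8.854e-6 uN/V^2, A = 20730 um^2, V = 68 V, d = 5 um
Step 2: Compute V^2 = 68^2 = 4624
Step 3: Compute d^2 = 5^2 = 25
Step 4: F = 0.5 * 8.854e-6 * 20730 * 4624 / 25
F = 16.974 uN


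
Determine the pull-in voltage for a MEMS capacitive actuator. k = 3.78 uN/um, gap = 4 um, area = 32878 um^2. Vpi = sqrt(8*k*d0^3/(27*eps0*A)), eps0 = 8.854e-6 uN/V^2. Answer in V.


Step 1: Compute numerator: 8 * k * d0^3 = 8 * 3.78 * 4^3 = 1935.36
Step 2: Compute denominator: 27 * eps0 * A = 27 * 8.854e-6 * 32878 = 7.859749
Step 3: Vpi = sqrt(1935.36 / 7.859749)
Vpi = 15.69 V


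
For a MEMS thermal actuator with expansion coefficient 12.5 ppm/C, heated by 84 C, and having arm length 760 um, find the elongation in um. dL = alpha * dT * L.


Step 1: Convert CTE: alpha = 12.5 ppm/C = 12.5e-6 /C
Step 2: dL = 12.5e-6 * 84 * 760
dL = 0.798 um


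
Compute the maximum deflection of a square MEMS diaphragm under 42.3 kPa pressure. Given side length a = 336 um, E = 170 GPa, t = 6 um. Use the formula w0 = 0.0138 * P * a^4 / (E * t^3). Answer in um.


Step 1: Convert pressure to compatible units (E is in GPa, so P in GPa).
P = 42.3 kPa = 42.3e-6 GPa
Step 2: Compute numerator: 0.0138 * P * a^4.
a^4 = 336^4 = 12745506816
numerator = 0.0138 * 42.3e-6 * 12745506816 = 7.44006e+03
Step 3: Compute denominator: E * t^3 = 170 * 6^3 = 36720
Step 4: w0 = numerator / denominator = 7.44006e+03 / 36720 = 0.2026 um


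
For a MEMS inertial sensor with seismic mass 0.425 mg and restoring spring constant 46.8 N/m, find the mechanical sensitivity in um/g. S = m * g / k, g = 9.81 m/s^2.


Step 1: Convert mass: m = 0.425 mg = 4.25e-07 kg
Step 2: S = m * g / k = 4.25e-07 * 9.81 / 46.8
Step 3: S = 8.91e-08 m/g
Step 4: Convert to um/g: S = 0.089 um/g


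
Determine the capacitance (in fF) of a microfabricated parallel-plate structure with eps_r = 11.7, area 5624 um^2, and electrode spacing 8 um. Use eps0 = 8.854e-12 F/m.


Step 1: Convert area to m^2: A = 5624e-12 m^2
Step 2: Convert gap to m: d = 8e-6 m
Step 3: C = eps0 * eps_r * A / d
C = 8.854e-12 * 11.7 * 5624e-12 / 8e-6
Step 4: Convert to fF (multiply by 1e15).
C = 72.83 fF


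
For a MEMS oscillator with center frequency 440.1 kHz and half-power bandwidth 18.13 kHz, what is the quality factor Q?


Step 1: Q = f0 / bandwidth
Step 2: Q = 440.1 / 18.13
Q = 24.3


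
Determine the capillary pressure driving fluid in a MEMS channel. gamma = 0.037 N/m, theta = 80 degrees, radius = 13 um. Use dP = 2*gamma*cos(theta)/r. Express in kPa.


Step 1: cos(80 deg) = 0.1736
Step 2: Convert r to m: r = 13e-6 m
Step 3: dP = 2 * 0.037 * 0.1736 / 13e-6 = 988.2 Pa
Step 4: Convert Pa to kPa (divide by 1000).
dP = 0.99 kPa


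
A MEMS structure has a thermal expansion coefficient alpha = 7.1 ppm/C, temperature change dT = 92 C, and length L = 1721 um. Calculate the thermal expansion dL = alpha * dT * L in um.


Step 1: Convert CTE: alpha = 7.1 ppm/C = 7.1e-6 /C
Step 2: dL = 7.1e-6 * 92 * 1721
dL = 1.1242 um


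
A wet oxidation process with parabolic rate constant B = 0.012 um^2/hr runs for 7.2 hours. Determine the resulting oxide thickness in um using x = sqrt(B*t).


Step 1: Compute B*t = 0.012 * 7.2 = 0.0864
Step 2: x = sqrt(0.0864)
x = 0.294 um


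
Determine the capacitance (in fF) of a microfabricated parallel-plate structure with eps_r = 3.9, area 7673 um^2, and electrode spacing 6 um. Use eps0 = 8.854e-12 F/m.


Step 1: Convert area to m^2: A = 7673e-12 m^2
Step 2: Convert gap to m: d = 6e-6 m
Step 3: C = eps0 * eps_r * A / d
C = 8.854e-12 * 3.9 * 7673e-12 / 6e-6
Step 4: Convert to fF (multiply by 1e15).
C = 44.16 fF


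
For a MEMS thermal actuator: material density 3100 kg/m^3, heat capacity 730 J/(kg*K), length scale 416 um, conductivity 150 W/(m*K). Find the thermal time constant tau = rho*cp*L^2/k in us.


Step 1: Convert L to m: L = 416e-6 m
Step 2: L^2 = (416e-6)^2 = 1.73056e-07 m^2
Step 3: tau = 3100 * 730 * 1.73056e-07 / 150 = 2.61083819e-03 s
Step 4: Convert to microseconds (multiply by 1e6).
tau = 2610.838 us


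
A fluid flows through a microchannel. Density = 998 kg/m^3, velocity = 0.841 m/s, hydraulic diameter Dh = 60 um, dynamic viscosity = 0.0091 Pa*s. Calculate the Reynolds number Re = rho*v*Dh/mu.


Step 1: Convert Dh to meters: Dh = 60e-6 m
Step 2: Re = rho * v * Dh / mu
Re = 998 * 0.841 * 60e-6 / 0.0091
Re = 5.534


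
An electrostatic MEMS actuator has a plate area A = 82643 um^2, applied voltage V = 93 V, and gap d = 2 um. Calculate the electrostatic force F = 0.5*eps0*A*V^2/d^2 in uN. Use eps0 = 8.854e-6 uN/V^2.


Step 1: Identify parameters.
eps0 = 8.854e-6 uN/V^2, A = 82643 um^2, V = 93 V, d = 2 um
Step 2: Compute V^2 = 93^2 = 8649
Step 3: Compute d^2 = 2^2 = 4
Step 4: F = 0.5 * 8.854e-6 * 82643 * 8649 / 4
F = 791.082 uN


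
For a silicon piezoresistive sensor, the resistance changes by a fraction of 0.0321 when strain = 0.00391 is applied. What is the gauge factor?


Step 1: Identify values.
dR/R = 0.0321, strain = 0.00391
Step 2: GF = (dR/R) / strain = 0.0321 / 0.00391
GF = 8.2


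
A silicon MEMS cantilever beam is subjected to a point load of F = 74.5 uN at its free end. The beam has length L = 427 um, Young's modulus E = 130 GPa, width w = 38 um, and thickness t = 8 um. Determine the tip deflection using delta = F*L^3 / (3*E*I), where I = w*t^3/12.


Step 1: Calculate the second moment of area.
I = w * t^3 / 12 = 38 * 8^3 / 12 = 1621.3333 um^4
Step 2: Convert E to consistent units (1 GPa = 1000 uN/um^2).
E = 130 GPa = 130000 uN/um^2
Step 3: Calculate tip deflection.
delta = F * L^3 / (3 * E * I)
delta = 74.5 * 427^3 / (3 * 130000 * 1621.3333)
delta = 9.1728 um


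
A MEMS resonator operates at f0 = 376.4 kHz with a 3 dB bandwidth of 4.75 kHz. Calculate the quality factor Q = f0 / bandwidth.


Step 1: Q = f0 / bandwidth
Step 2: Q = 376.4 / 4.75
Q = 79.2


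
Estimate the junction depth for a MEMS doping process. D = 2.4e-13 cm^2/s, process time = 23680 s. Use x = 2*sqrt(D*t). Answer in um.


Step 1: Compute D*t = 2.4e-13 * 23680 = 5.6832e-09 cm^2
Step 2: sqrt(D*t) = 7.5387e-05 cm
Step 3: x = 2 * 7.5387e-05 cm = 1.50774e-04 cm
Step 4: Convert to um (1 cm = 1e4 um): x = 1.508 um


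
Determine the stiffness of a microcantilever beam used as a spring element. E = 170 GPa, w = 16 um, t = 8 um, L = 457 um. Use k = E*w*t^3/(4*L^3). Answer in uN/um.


Step 1: Convert E to consistent units (1 GPa = 1000 uN/um^2).
E = 170 GPa = 170000 uN/um^2
Step 2: Compute t^3 = 8^3 = 512
Step 3: Compute L^3 = 457^3 = 95443993
Step 4: k = 170000 * 16 * 512 / (4 * 95443993)
k = 3.6478 uN/um


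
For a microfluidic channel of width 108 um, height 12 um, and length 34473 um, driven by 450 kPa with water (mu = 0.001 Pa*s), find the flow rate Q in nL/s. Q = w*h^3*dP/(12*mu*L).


Step 1: Convert all dimensions to SI (meters).
w = 108e-6 m, h = 12e-6 m, L = 34473e-6 m, dP = 450e3 Pa
Step 2: Q = w * h^3 * dP / (12 * mu * L)
Q = 108e-6 * (12e-6)^3 * 450e3 / (12 * 0.001 * 34473e-6) = 2.0301105e-10 m^3/s
Step 3: Convert Q from m^3/s to nL/s (1 m^3 = 1e12 nL, so multiply by 1e12).
Q = 203.011 nL/s


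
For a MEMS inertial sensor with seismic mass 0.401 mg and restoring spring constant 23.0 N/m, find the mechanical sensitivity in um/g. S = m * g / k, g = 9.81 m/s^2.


Step 1: Convert mass: m = 0.401 mg = 4.01e-07 kg
Step 2: S = m * g / k = 4.01e-07 * 9.81 / 23.0
Step 3: S = 1.71e-07 m/g
Step 4: Convert to um/g: S = 0.171 um/g


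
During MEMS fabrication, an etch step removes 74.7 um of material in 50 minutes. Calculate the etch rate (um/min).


Step 1: Etch rate = depth / time
Step 2: rate = 74.7 / 50
rate = 1.494 um/min


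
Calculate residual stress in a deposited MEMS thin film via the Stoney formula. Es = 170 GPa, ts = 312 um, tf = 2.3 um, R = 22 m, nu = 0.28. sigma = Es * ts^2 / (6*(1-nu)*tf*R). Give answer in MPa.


Step 1: Compute numerator: Es * ts^2 = 170 * 312^2 = 16548480 (GPa*um^2)
Step 2: Compute denominator (R in um): 6*(1-nu)*tf*R = 6*0.72*2.3*22e6 = 218592000.0 (um^2)
Step 3: sigma (GPa) = 16548480 / 218592000.0 = 7.5705e-02 GPa
Step 4: Convert to MPa (x1000): sigma = 75.7 MPa


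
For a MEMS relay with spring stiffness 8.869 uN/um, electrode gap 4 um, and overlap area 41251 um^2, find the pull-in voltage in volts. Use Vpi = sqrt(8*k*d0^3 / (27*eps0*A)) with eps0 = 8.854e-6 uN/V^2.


Step 1: Compute numerator: 8 * k * d0^3 = 8 * 8.869 * 4^3 = 4540.928
Step 2: Compute denominator: 27 * eps0 * A = 27 * 8.854e-6 * 41251 = 9.861382
Step 3: Vpi = sqrt(4540.928 / 9.861382)
Vpi = 21.46 V


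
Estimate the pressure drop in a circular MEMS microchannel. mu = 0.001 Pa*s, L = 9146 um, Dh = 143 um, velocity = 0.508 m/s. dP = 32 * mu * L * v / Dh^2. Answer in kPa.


Step 1: Convert to SI: L = 9146e-6 m, Dh = 143e-6 m
Step 2: dP = 32 * 0.001 * 9146e-6 * 0.508 / (143e-6)^2
Step 3: dP = 7270.64 Pa
Step 4: Convert to kPa: dP = 7.27 kPa


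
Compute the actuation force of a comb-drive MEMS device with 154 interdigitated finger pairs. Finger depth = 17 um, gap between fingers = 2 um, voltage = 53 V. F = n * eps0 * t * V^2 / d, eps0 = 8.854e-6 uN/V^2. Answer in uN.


Step 1: Parameters: n=154, eps0=8.854e-6 uN/V^2, t=17 um, V=53 V, d=2 um
Step 2: V^2 = 2809
Step 3: F = 154 * 8.854e-6 * 17 * 2809 / 2
F = 32.556 uN


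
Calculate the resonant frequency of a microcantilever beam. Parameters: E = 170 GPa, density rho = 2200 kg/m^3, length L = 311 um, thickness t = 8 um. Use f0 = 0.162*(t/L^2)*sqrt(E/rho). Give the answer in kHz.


Step 1: Convert units to SI.
t_SI = 8e-6 m, L_SI = 311e-6 m
Step 2: Calculate sqrt(E/rho).
sqrt(170e9 / 2200) = 8790.49 m/s
Step 3: Compute f0.
f0 = 0.162 * 8e-6 / (311e-6)^2 * 8790.49 = 117787.0 Hz = 117.79 kHz


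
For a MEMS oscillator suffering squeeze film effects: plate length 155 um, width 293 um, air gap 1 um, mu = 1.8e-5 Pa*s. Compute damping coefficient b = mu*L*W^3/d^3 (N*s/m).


Step 1: Convert to SI.
L = 155e-6 m, W = 293e-6 m, d = 1e-6 m
Step 2: W^3 = (293e-6)^3 = 2.52e-11 m^3
Step 3: d^3 = (1e-6)^3 = 1.00e-18 m^3
Step 4: b = 1.8e-5 * 155e-6 * 2.52e-11 / 1.00e-18
b = 7.02e-02 N*s/m


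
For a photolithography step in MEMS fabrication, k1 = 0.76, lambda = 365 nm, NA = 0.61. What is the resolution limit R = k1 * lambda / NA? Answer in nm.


Step 1: Identify values: k1 = 0.76, lambda = 365 nm, NA = 0.61
Step 2: R = k1 * lambda / NA
R = 0.76 * 365 / 0.61
R = 454.8 nm


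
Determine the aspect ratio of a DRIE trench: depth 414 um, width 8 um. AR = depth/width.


Step 1: AR = depth / width
Step 2: AR = 414 / 8
AR = 51.8


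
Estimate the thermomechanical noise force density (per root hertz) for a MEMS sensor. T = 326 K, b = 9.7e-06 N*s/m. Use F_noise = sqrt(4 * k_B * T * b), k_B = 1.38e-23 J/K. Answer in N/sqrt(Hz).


Step 1: Compute 4 * k_B * T * b
= 4 * 1.38e-23 * 326 * 9.7e-06
= 1.7455e-25 N^2/Hz
Step 2: F_noise = sqrt(1.7455e-25)
F_noise = 4.18e-13 N/sqrt(Hz)


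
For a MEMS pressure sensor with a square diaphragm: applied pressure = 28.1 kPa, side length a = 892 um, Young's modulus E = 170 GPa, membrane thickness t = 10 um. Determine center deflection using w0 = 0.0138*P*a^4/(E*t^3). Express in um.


Step 1: Convert pressure to compatible units (E is in GPa, so P in GPa).
P = 28.1 kPa = 28.1e-6 GPa
Step 2: Compute numerator: 0.0138 * P * a^4.
a^4 = 892^4 = 633081200896
numerator = 0.0138 * 28.1e-6 * 633081200896 = 2.454962e+05
Step 3: Compute denominator: E * t^3 = 170 * 10^3 = 170000
Step 4: w0 = numerator / denominator = 2.454962e+05 / 170000 = 1.4441 um


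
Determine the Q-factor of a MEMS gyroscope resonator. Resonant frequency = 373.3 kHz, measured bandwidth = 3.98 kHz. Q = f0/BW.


Step 1: Q = f0 / bandwidth
Step 2: Q = 373.3 / 3.98
Q = 93.8


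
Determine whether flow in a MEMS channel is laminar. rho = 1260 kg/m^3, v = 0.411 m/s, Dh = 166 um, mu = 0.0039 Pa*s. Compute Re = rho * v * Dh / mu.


Step 1: Convert Dh to meters: Dh = 166e-6 m
Step 2: Re = rho * v * Dh / mu
Re = 1260 * 0.411 * 166e-6 / 0.0039
Re = 22.042
Since Re = 22.042 is below ~2300, the flow is laminar.


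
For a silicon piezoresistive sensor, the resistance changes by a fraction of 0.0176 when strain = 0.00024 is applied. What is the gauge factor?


Step 1: Identify values.
dR/R = 0.0176, strain = 0.00024
Step 2: GF = (dR/R) / strain = 0.0176 / 0.00024
GF = 73.3


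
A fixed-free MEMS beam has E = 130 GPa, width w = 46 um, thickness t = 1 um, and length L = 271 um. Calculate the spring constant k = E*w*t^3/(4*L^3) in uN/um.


Step 1: Convert E to consistent units (1 GPa = 1000 uN/um^2).
E = 130 GPa = 130000 uN/um^2
Step 2: Compute t^3 = 1^3 = 1
Step 3: Compute L^3 = 271^3 = 19902511
Step 4: k = 130000 * 46 * 1 / (4 * 19902511)
k = 0.0751 uN/um


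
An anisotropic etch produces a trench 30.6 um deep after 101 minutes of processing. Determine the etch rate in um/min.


Step 1: Etch rate = depth / time
Step 2: rate = 30.6 / 101
rate = 0.303 um/min


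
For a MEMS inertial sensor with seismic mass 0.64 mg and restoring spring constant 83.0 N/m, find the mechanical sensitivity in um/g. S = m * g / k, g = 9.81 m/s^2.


Step 1: Convert mass: m = 0.64 mg = 6.40e-07 kg
Step 2: S = m * g / k = 6.40e-07 * 9.81 / 83.0
Step 3: S = 7.56e-08 m/g
Step 4: Convert to um/g: S = 0.076 um/g


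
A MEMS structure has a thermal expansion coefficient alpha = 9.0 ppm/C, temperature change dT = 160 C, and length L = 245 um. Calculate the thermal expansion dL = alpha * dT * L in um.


Step 1: Convert CTE: alpha = 9.0 ppm/C = 9.0e-6 /C
Step 2: dL = 9.0e-6 * 160 * 245
dL = 0.3528 um


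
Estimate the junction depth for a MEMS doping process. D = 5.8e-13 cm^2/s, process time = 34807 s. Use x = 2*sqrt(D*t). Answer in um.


Step 1: Compute D*t = 5.8e-13 * 34807 = 2.018806e-08 cm^2
Step 2: sqrt(D*t) = 1.42085e-04 cm
Step 3: x = 2 * 1.42085e-04 cm = 2.8417e-04 cm
Step 4: Convert to um (1 cm = 1e4 um): x = 2.842 um


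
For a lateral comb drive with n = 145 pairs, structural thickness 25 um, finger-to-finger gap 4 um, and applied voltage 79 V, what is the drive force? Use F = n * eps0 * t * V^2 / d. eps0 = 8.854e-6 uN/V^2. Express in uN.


Step 1: Parameters: n=145, eps0=8.854e-6 uN/V^2, t=25 um, V=79 V, d=4 um
Step 2: V^2 = 6241
Step 3: F = 145 * 8.854e-6 * 25 * 6241 / 4
F = 50.077 uN


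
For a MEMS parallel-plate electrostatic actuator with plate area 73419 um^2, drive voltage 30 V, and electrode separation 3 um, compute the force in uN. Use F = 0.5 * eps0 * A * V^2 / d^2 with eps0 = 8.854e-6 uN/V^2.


Step 1: Identify parameters.
eps0 = 8.854e-6 uN/V^2, A = 73419 um^2, V = 30 V, d = 3 um
Step 2: Compute V^2 = 30^2 = 900
Step 3: Compute d^2 = 3^2 = 9
Step 4: F = 0.5 * 8.854e-6 * 73419 * 900 / 9
F = 32.503 uN


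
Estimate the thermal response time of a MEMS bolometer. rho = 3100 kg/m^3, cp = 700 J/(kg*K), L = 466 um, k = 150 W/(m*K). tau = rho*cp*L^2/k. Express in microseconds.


Step 1: Convert L to m: L = 466e-6 m
Step 2: L^2 = (466e-6)^2 = 2.17156e-07 m^2
Step 3: tau = 3100 * 700 * 2.17156e-07 / 150 = 3.14152347e-03 s
Step 4: Convert to microseconds (multiply by 1e6).
tau = 3141.523 us


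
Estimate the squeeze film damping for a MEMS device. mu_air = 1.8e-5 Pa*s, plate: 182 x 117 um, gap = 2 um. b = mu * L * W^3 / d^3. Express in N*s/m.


Step 1: Convert to SI.
L = 182e-6 m, W = 117e-6 m, d = 2e-6 m
Step 2: W^3 = (117e-6)^3 = 1.60e-12 m^3
Step 3: d^3 = (2e-6)^3 = 8.00e-18 m^3
Step 4: b = 1.8e-5 * 182e-6 * 1.60e-12 / 8.00e-18
b = 6.56e-04 N*s/m


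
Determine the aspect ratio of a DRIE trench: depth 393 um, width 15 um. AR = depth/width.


Step 1: AR = depth / width
Step 2: AR = 393 / 15
AR = 26.2


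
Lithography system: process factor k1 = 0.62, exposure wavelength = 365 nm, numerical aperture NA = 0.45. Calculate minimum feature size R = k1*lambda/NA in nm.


Step 1: Identify values: k1 = 0.62, lambda = 365 nm, NA = 0.45
Step 2: R = k1 * lambda / NA
R = 0.62 * 365 / 0.45
R = 502.9 nm


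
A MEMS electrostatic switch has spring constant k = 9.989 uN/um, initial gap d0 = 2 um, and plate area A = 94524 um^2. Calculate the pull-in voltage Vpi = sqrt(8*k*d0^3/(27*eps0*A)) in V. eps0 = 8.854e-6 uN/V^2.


Step 1: Compute numerator: 8 * k * d0^3 = 8 * 9.989 * 2^3 = 639.296
Step 2: Compute denominator: 27 * eps0 * A = 27 * 8.854e-6 * 94524 = 22.596718
Step 3: Vpi = sqrt(639.296 / 22.596718)
Vpi = 5.32 V


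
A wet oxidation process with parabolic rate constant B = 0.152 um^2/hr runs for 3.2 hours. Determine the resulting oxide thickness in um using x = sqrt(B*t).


Step 1: Compute B*t = 0.152 * 3.2 = 0.4864
Step 2: x = sqrt(0.4864)
x = 0.697 um


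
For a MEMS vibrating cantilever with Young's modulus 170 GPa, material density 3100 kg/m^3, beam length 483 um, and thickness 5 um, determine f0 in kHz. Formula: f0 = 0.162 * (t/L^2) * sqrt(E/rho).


Step 1: Convert units to SI.
t_SI = 5e-6 m, L_SI = 483e-6 m
Step 2: Calculate sqrt(E/rho).
sqrt(170e9 / 3100) = 7405.32 m/s
Step 3: Compute f0.
f0 = 0.162 * 5e-6 / (483e-6)^2 * 7405.32 = 25711.9 Hz = 25.71 kHz


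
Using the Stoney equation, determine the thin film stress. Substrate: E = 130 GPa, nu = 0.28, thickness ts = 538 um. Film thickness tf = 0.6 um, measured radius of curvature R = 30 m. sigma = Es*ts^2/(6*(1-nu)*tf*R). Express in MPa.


Step 1: Compute numerator: Es * ts^2 = 130 * 538^2 = 37627720 (GPa*um^2)
Step 2: Compute denominator (R in um): 6*(1-nu)*tf*R = 6*0.72*0.6*30e6 = 77760000.0 (um^2)
Step 3: sigma (GPa) = 37627720 / 77760000.0 = 4.83896e-01 GPa
Step 4: Convert to MPa (x1000): sigma = 483.9 MPa


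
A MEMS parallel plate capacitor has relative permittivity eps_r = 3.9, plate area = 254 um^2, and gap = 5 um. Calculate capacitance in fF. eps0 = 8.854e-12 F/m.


Step 1: Convert area to m^2: A = 254e-12 m^2
Step 2: Convert gap to m: d = 5e-6 m
Step 3: C = eps0 * eps_r * A / d
C = 8.854e-12 * 3.9 * 254e-12 / 5e-6
Step 4: Convert to fF (multiply by 1e15).
C = 1.75 fF


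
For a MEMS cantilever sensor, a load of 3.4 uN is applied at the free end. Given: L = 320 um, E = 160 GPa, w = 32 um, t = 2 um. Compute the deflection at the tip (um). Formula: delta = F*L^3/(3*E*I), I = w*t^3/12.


Step 1: Calculate the second moment of area.
I = w * t^3 / 12 = 32 * 2^3 / 12 = 21.3333 um^4
Step 2: Convert E to consistent units (1 GPa = 1000 uN/um^2).
E = 160 GPa = 160000 uN/um^2
Step 3: Calculate tip deflection.
delta = F * L^3 / (3 * E * I)
delta = 3.4 * 320^3 / (3 * 160000 * 21.3333)
delta = 10.88 um


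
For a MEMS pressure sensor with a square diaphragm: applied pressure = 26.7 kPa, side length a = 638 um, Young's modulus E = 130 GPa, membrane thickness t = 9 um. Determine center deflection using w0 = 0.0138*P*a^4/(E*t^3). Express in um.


Step 1: Convert pressure to compatible units (E is in GPa, so P in GPa).
P = 26.7 kPa = 26.7e-6 GPa
Step 2: Compute numerator: 0.0138 * P * a^4.
a^4 = 638^4 = 165684817936
numerator = 0.0138 * 26.7e-6 * 165684817936 = 6.10482e+04
Step 3: Compute denominator: E * t^3 = 130 * 9^3 = 94770
Step 4: w0 = numerator / denominator = 6.10482e+04 / 94770 = 0.6442 um


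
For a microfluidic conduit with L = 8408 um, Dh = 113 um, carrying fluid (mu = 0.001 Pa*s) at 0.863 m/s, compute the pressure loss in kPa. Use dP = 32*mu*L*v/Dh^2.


Step 1: Convert to SI: L = 8408e-6 m, Dh = 113e-6 m
Step 2: dP = 32 * 0.001 * 8408e-6 * 0.863 / (113e-6)^2
Step 3: dP = 18184.30 Pa
Step 4: Convert to kPa: dP = 18.18 kPa


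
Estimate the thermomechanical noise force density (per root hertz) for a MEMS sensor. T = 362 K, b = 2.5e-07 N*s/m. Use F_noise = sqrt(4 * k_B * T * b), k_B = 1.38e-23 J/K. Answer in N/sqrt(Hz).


Step 1: Compute 4 * k_B * T * b
= 4 * 1.38e-23 * 362 * 2.5e-07
= 4.9956e-27 N^2/Hz
Step 2: F_noise = sqrt(4.9956e-27)
F_noise = 7.07e-14 N/sqrt(Hz)


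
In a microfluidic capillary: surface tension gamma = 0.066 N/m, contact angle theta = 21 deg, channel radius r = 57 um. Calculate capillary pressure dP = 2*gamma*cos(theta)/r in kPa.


Step 1: cos(21 deg) = 0.9336
Step 2: Convert r to m: r = 57e-6 m
Step 3: dP = 2 * 0.066 * 0.9336 / 57e-6 = 2162.0 Pa
Step 4: Convert Pa to kPa (divide by 1000).
dP = 2.16 kPa


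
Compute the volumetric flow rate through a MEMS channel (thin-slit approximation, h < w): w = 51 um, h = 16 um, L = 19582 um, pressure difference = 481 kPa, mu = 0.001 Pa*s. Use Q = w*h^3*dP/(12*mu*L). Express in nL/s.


Step 1: Convert all dimensions to SI (meters).
w = 51e-6 m, h = 16e-6 m, L = 19582e-6 m, dP = 481e3 Pa
Step 2: Q = w * h^3 * dP / (12 * mu * L)
Q = 51e-6 * (16e-6)^3 * 481e3 / (12 * 0.001 * 19582e-6) = 4.2759922e-10 m^3/s
Step 3: Convert Q from m^3/s to nL/s (1 m^3 = 1e12 nL, so multiply by 1e12).
Q = 427.599 nL/s


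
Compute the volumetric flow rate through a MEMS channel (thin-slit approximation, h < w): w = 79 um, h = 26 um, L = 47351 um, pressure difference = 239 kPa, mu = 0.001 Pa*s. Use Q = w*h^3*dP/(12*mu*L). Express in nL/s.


Step 1: Convert all dimensions to SI (meters).
w = 79e-6 m, h = 26e-6 m, L = 47351e-6 m, dP = 239e3 Pa
Step 2: Q = w * h^3 * dP / (12 * mu * L)
Q = 79e-6 * (26e-6)^3 * 239e3 / (12 * 0.001 * 47351e-6) = 5.840293e-10 m^3/s
Step 3: Convert Q from m^3/s to nL/s (1 m^3 = 1e12 nL, so multiply by 1e12).
Q = 584.029 nL/s


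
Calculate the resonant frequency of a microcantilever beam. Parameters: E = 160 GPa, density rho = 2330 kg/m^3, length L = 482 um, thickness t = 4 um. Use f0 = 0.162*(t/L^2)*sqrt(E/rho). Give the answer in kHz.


Step 1: Convert units to SI.
t_SI = 4e-6 m, L_SI = 482e-6 m
Step 2: Calculate sqrt(E/rho).
sqrt(160e9 / 2330) = 8286.71 m/s
Step 3: Compute f0.
f0 = 0.162 * 4e-6 / (482e-6)^2 * 8286.71 = 23113.4 Hz = 23.11 kHz


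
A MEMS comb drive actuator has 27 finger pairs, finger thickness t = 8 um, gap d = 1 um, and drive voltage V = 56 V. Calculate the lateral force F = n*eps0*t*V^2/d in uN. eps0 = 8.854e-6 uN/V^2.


Step 1: Parameters: n=27, eps0=8.854e-6 uN/V^2, t=8 um, V=56 V, d=1 um
Step 2: V^2 = 3136
Step 3: F = 27 * 8.854e-6 * 8 * 3136 / 1
F = 5.997 uN


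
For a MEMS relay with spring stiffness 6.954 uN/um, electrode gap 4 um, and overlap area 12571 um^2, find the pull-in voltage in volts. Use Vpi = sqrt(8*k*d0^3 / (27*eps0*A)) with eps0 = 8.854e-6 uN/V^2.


Step 1: Compute numerator: 8 * k * d0^3 = 8 * 6.954 * 4^3 = 3560.448
Step 2: Compute denominator: 27 * eps0 * A = 27 * 8.854e-6 * 12571 = 3.005198
Step 3: Vpi = sqrt(3560.448 / 3.005198)
Vpi = 34.42 V


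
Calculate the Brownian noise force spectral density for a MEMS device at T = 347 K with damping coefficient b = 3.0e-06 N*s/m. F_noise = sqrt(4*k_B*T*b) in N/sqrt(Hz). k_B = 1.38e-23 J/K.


Step 1: Compute 4 * k_B * T * b
= 4 * 1.38e-23 * 347 * 3.0e-06
= 5.7463e-26 N^2/Hz
Step 2: F_noise = sqrt(5.7463e-26)
F_noise = 2.40e-13 N/sqrt(Hz)


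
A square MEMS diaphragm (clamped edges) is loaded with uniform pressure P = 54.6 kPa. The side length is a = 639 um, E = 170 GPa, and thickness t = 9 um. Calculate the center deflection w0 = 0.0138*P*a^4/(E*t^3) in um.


Step 1: Convert pressure to compatible units (E is in GPa, so P in GPa).
P = 54.6 kPa = 54.6e-6 GPa
Step 2: Compute numerator: 0.0138 * P * a^4.
a^4 = 639^4 = 166726039041
numerator = 0.0138 * 54.6e-6 * 166726039041 = 1.256247e+05
Step 3: Compute denominator: E * t^3 = 170 * 9^3 = 123930
Step 4: w0 = numerator / denominator = 1.256247e+05 / 123930 = 1.0137 um


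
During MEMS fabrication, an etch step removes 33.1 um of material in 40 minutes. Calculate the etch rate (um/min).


Step 1: Etch rate = depth / time
Step 2: rate = 33.1 / 40
rate = 0.828 um/min


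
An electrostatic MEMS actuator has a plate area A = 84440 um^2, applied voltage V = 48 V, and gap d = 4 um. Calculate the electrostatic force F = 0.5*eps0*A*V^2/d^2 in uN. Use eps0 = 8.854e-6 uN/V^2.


Step 1: Identify parameters.
eps0 = 8.854e-6 uN/V^2, A = 84440 um^2, V = 48 V, d = 4 um
Step 2: Compute V^2 = 48^2 = 2304
Step 3: Compute d^2 = 4^2 = 16
Step 4: F = 0.5 * 8.854e-6 * 84440 * 2304 / 16
F = 53.829 uN


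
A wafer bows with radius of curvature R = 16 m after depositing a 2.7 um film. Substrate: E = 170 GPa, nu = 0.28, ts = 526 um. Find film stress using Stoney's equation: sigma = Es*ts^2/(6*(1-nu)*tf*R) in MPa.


Step 1: Compute numerator: Es * ts^2 = 170 * 526^2 = 47034920 (GPa*um^2)
Step 2: Compute denominator (R in um): 6*(1-nu)*tf*R = 6*0.72*2.7*16e6 = 186624000.0 (um^2)
Step 3: sigma (GPa) = 47034920 / 186624000.0 = 2.5203e-01 GPa
Step 4: Convert to MPa (x1000): sigma = 252.0 MPa


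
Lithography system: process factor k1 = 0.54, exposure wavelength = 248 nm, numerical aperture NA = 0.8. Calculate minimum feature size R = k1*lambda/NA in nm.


Step 1: Identify values: k1 = 0.54, lambda = 248 nm, NA = 0.8
Step 2: R = k1 * lambda / NA
R = 0.54 * 248 / 0.8
R = 167.4 nm


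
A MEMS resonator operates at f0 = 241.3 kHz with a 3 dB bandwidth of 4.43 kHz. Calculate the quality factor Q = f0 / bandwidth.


Step 1: Q = f0 / bandwidth
Step 2: Q = 241.3 / 4.43
Q = 54.5


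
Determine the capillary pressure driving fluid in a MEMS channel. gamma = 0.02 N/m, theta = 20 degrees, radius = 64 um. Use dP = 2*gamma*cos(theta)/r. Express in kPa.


Step 1: cos(20 deg) = 0.9397
Step 2: Convert r to m: r = 64e-6 m
Step 3: dP = 2 * 0.02 * 0.9397 / 64e-6 = 587.3 Pa
Step 4: Convert Pa to kPa (divide by 1000).
dP = 0.59 kPa


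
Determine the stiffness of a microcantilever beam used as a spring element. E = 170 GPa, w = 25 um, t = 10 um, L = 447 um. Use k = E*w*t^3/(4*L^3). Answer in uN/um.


Step 1: Convert E to consistent units (1 GPa = 1000 uN/um^2).
E = 170 GPa = 170000 uN/um^2
Step 2: Compute t^3 = 10^3 = 1000
Step 3: Compute L^3 = 447^3 = 89314623
Step 4: k = 170000 * 25 * 1000 / (4 * 89314623)
k = 11.8961 uN/um


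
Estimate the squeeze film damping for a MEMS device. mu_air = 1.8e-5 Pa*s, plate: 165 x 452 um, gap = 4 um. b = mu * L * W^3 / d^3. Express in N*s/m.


Step 1: Convert to SI.
L = 165e-6 m, W = 452e-6 m, d = 4e-6 m
Step 2: W^3 = (452e-6)^3 = 9.23e-11 m^3
Step 3: d^3 = (4e-6)^3 = 6.40e-17 m^3
Step 4: b = 1.8e-5 * 165e-6 * 9.23e-11 / 6.40e-17
b = 4.29e-03 N*s/m


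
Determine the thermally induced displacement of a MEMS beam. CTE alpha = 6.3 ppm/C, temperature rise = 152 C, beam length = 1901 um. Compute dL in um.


Step 1: Convert CTE: alpha = 6.3 ppm/C = 6.3e-6 /C
Step 2: dL = 6.3e-6 * 152 * 1901
dL = 1.8204 um


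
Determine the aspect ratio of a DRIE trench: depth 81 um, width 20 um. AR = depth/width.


Step 1: AR = depth / width
Step 2: AR = 81 / 20
AR = 4.1


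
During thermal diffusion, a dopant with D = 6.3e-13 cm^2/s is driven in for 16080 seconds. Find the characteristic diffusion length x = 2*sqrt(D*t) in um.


Step 1: Compute D*t = 6.3e-13 * 16080 = 1.01304e-08 cm^2
Step 2: sqrt(D*t) = 1.0065e-04 cm
Step 3: x = 2 * 1.0065e-04 cm = 2.013e-04 cm
Step 4: Convert to um (1 cm = 1e4 um): x = 2.013 um


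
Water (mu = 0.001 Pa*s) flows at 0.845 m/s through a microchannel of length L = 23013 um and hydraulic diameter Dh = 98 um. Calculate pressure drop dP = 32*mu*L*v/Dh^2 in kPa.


Step 1: Convert to SI: L = 23013e-6 m, Dh = 98e-6 m
Step 2: dP = 32 * 0.001 * 23013e-6 * 0.845 / (98e-6)^2
Step 3: dP = 64792.95 Pa
Step 4: Convert to kPa: dP = 64.79 kPa


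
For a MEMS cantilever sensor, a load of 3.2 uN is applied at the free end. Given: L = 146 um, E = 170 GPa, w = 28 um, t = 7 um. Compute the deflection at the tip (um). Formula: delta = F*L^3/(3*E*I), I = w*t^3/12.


Step 1: Calculate the second moment of area.
I = w * t^3 / 12 = 28 * 7^3 / 12 = 800.3333 um^4
Step 2: Convert E to consistent units (1 GPa = 1000 uN/um^2).
E = 170 GPa = 170000 uN/um^2
Step 3: Calculate tip deflection.
delta = F * L^3 / (3 * E * I)
delta = 3.2 * 146^3 / (3 * 170000 * 800.3333)
delta = 0.0244 um


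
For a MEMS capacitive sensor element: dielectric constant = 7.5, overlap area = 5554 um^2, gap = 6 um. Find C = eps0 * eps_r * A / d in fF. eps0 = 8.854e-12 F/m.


Step 1: Convert area to m^2: A = 5554e-12 m^2
Step 2: Convert gap to m: d = 6e-6 m
Step 3: C = eps0 * eps_r * A / d
C = 8.854e-12 * 7.5 * 5554e-12 / 6e-6
Step 4: Convert to fF (multiply by 1e15).
C = 61.47 fF


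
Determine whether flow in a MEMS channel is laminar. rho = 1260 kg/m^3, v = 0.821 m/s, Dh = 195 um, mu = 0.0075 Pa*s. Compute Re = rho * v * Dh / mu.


Step 1: Convert Dh to meters: Dh = 195e-6 m
Step 2: Re = rho * v * Dh / mu
Re = 1260 * 0.821 * 195e-6 / 0.0075
Re = 26.896
Since Re = 26.896 is below ~2300, the flow is laminar.


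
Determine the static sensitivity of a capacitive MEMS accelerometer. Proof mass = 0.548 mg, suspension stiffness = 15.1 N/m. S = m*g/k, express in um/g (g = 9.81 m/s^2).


Step 1: Convert mass: m = 0.548 mg = 5.48e-07 kg
Step 2: S = m * g / k = 5.48e-07 * 9.81 / 15.1
Step 3: S = 3.56e-07 m/g
Step 4: Convert to um/g: S = 0.356 um/g


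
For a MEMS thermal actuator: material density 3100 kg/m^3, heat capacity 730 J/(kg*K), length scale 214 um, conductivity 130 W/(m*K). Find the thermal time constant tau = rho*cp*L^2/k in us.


Step 1: Convert L to m: L = 214e-6 m
Step 2: L^2 = (214e-6)^2 = 4.5796e-08 m^2
Step 3: tau = 3100 * 730 * 4.5796e-08 / 130 = 7.9720268e-04 s
Step 4: Convert to microseconds (multiply by 1e6).
tau = 797.203 us


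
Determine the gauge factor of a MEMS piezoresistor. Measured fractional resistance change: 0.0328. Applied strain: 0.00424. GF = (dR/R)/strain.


Step 1: Identify values.
dR/R = 0.0328, strain = 0.00424
Step 2: GF = (dR/R) / strain = 0.0328 / 0.00424
GF = 7.7


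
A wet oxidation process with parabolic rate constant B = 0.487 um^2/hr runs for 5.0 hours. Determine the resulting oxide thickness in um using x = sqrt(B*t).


Step 1: Compute B*t = 0.487 * 5.0 = 2.435
Step 2: x = sqrt(2.435)
x = 1.56 um


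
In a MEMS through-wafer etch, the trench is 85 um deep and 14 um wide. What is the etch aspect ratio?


Step 1: AR = depth / width
Step 2: AR = 85 / 14
AR = 6.1


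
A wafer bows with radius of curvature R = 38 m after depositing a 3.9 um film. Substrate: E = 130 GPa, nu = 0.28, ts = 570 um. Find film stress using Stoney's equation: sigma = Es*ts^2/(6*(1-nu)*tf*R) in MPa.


Step 1: Compute numerator: Es * ts^2 = 130 * 570^2 = 42237000 (GPa*um^2)
Step 2: Compute denominator (R in um): 6*(1-nu)*tf*R = 6*0.72*3.9*38e6 = 640224000.0 (um^2)
Step 3: sigma (GPa) = 42237000 / 640224000.0 = 6.5972e-02 GPa
Step 4: Convert to MPa (x1000): sigma = 66.0 MPa


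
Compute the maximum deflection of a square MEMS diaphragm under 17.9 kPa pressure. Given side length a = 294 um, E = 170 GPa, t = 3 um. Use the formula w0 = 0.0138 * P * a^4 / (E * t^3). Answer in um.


Step 1: Convert pressure to compatible units (E is in GPa, so P in GPa).
P = 17.9 kPa = 17.9e-6 GPa
Step 2: Compute numerator: 0.0138 * P * a^4.
a^4 = 294^4 = 7471182096
numerator = 0.0138 * 17.9e-6 * 7471182096 = 1.84553e+03
Step 3: Compute denominator: E * t^3 = 170 * 3^3 = 4590
Step 4: w0 = numerator / denominator = 1.84553e+03 / 4590 = 0.4021 um


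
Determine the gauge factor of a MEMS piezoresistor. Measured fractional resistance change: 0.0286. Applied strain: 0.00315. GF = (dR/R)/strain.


Step 1: Identify values.
dR/R = 0.0286, strain = 0.00315
Step 2: GF = (dR/R) / strain = 0.0286 / 0.00315
GF = 9.1


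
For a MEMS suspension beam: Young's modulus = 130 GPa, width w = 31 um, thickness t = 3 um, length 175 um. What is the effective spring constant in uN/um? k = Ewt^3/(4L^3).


Step 1: Convert E to consistent units (1 GPa = 1000 uN/um^2).
E = 130 GPa = 130000 uN/um^2
Step 2: Compute t^3 = 3^3 = 27
Step 3: Compute L^3 = 175^3 = 5359375
Step 4: k = 130000 * 31 * 27 / (4 * 5359375)
k = 5.0757 uN/um


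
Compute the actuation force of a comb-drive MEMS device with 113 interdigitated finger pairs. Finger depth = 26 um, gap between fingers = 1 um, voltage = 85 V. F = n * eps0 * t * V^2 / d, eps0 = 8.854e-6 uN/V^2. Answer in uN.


Step 1: Parameters: n=113, eps0=8.854e-6 uN/V^2, t=26 um, V=85 V, d=1 um
Step 2: V^2 = 7225
Step 3: F = 113 * 8.854e-6 * 26 * 7225 / 1
F = 187.944 uN


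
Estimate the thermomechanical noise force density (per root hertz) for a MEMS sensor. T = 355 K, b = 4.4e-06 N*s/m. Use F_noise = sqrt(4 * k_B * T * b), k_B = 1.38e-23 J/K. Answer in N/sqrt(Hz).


Step 1: Compute 4 * k_B * T * b
= 4 * 1.38e-23 * 355 * 4.4e-06
= 8.6222e-26 N^2/Hz
Step 2: F_noise = sqrt(8.6222e-26)
F_noise = 2.94e-13 N/sqrt(Hz)


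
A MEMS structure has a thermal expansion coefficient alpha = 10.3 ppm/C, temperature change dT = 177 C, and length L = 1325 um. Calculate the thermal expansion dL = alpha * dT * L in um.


Step 1: Convert CTE: alpha = 10.3 ppm/C = 10.3e-6 /C
Step 2: dL = 10.3e-6 * 177 * 1325
dL = 2.4156 um


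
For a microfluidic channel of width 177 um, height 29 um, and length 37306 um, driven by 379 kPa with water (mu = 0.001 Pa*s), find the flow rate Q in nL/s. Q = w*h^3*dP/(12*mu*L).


Step 1: Convert all dimensions to SI (meters).
w = 177e-6 m, h = 29e-6 m, L = 37306e-6 m, dP = 379e3 Pa
Step 2: Q = w * h^3 * dP / (12 * mu * L)
Q = 177e-6 * (29e-6)^3 * 379e3 / (12 * 0.001 * 37306e-6) = 3.65465628e-09 m^3/s
Step 3: Convert Q from m^3/s to nL/s (1 m^3 = 1e12 nL, so multiply by 1e12).
Q = 3654.656 nL/s
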